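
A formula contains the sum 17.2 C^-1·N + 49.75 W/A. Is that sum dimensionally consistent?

No

Dimensions:
  17.2 C^-1·N:  N·C⁻¹ = kg·m·s⁻²·(s·A)⁻¹ = kg·m·s⁻³·A⁻¹
  49.75 W/A:  W·A⁻¹ = J·s⁻¹·A⁻¹ = kg·m²·s⁻³·A⁻¹
kg·m·s⁻³·A⁻¹ ≠ kg·m²·s⁻³·A⁻¹, so they cannot be added.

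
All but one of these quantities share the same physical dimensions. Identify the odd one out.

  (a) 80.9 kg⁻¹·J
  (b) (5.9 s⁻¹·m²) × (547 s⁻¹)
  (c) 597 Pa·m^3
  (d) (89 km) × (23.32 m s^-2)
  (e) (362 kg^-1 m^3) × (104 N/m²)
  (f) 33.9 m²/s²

Work out the base dimensions of each:
  (a) J·kg⁻¹ = N·m·kg⁻¹ = m²·s⁻²
  (b) [m²·s⁻¹] · [s⁻¹] = m²·s⁻²
  (c) Pa·m³ = N·m⁻²·m³ = kg·m²·s⁻²
  (d) [m] · [m·s⁻²] = m²·s⁻²
  (e) [kg⁻¹·m³] · [kg·m⁻¹·s⁻²] = m²·s⁻²
  (f) m²·s⁻²
All reduce to m²·s⁻² except (c), which is kg·m²·s⁻².

(c)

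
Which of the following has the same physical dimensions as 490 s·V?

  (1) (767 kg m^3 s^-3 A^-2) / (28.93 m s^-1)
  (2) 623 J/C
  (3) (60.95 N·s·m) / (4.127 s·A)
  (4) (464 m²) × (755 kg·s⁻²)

(3)

Reference: V·s = J·C⁻¹·s = kg·m²·s⁻²·A⁻¹.
Each option:
  (1) [kg·m³·s⁻³·A⁻²] / [m·s⁻¹] = kg·m²·s⁻²·A⁻²
  (2) J·C⁻¹ = N·m·(s·A)⁻¹ = kg·m²·s⁻³·A⁻¹
  (3) [kg·m²·s⁻¹] / [s·A] = kg·m²·s⁻²·A⁻¹  ← same
  (4) [m²] · [kg·s⁻²] = kg·m²·s⁻²
Only (3) matches kg·m²·s⁻²·A⁻¹.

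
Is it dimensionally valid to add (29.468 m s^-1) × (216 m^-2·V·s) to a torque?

No

Expand each in SI base units:
  (29.468 m s^-1) × (216 m^-2·V·s):  [m·s⁻¹] · [kg·s⁻²·A⁻¹] = kg·m·s⁻³·A⁻¹
  a torque:  [torque] = kg·m²·s⁻²
kg·m·s⁻³·A⁻¹ ≠ kg·m²·s⁻², so they cannot be added.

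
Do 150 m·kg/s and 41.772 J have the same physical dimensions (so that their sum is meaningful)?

Dimensions:
  150 m·kg/s:  kg·m·s⁻¹
  41.772 J:  J = N·m = kg·m²·s⁻²
kg·m·s⁻¹ ≠ kg·m²·s⁻², so they cannot be added.

No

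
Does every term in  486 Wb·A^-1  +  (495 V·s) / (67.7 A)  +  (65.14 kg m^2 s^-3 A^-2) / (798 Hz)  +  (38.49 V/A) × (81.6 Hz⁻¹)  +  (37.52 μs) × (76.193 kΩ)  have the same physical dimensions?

Yes

Work out the base dimensions of each:
  486 Wb·A^-1:  Wb·A⁻¹ = V·s·A⁻¹ = kg·m²·s⁻²·A⁻²
  (495 V·s) / (67.7 A):  [kg·m²·s⁻²·A⁻¹] / [A] = kg·m²·s⁻²·A⁻²
  (65.14 kg m^2 s^-3 A^-2) / (798 Hz):  [kg·m²·s⁻³·A⁻²] / [s⁻¹] = kg·m²·s⁻²·A⁻²
  (38.49 V/A) × (81.6 Hz⁻¹):  [kg·m²·s⁻³·A⁻²] · [s] = kg·m²·s⁻²·A⁻²
  (37.52 μs) × (76.193 kΩ):  [s] · [kg·m²·s⁻³·A⁻²] = kg·m²·s⁻²·A⁻²
Every term reduces to kg·m²·s⁻²·A⁻².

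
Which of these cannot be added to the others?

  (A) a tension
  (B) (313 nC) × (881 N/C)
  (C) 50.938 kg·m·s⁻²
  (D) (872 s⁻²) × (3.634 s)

Dimensions:
  (A) [tension] = kg·m·s⁻²
  (B) [s·A] · [kg·m·s⁻³·A⁻¹] = kg·m·s⁻²
  (C) kg·m·s⁻²
  (D) [s⁻²] · [s] = s⁻¹
All reduce to kg·m·s⁻² except (D), which is s⁻¹.

(D)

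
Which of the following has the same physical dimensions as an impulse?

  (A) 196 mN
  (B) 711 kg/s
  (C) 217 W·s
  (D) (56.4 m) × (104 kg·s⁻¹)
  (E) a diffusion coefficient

Reference: [impulse] = kg·m·s⁻¹.
Each option:
  (A) N = kg·m·s⁻²
  (B) kg·s⁻¹
  (C) W·s = J·s⁻¹·s = kg·m²·s⁻²
  (D) [m] · [kg·s⁻¹] = kg·m·s⁻¹  ← same
  (E) [diffusion coefficient] = m²·s⁻¹
Only (D) matches kg·m·s⁻¹.

(D)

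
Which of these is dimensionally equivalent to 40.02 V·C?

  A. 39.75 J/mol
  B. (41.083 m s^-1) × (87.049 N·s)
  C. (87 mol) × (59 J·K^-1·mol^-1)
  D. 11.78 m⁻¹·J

B.

Reference: C·V = s·A·J·C⁻¹ = kg·m²·s⁻².
Each option:
  A. J·mol⁻¹ = N·m·mol⁻¹ = kg·m²·s⁻²·mol⁻¹
  B. [m·s⁻¹] · [kg·m·s⁻¹] = kg·m²·s⁻²  ← same
  C. [mol] · [kg·m²·s⁻²·K⁻¹·mol⁻¹] = kg·m²·s⁻²·K⁻¹
  D. J·m⁻¹ = N·m·m⁻¹ = kg·m·s⁻²
Only B. matches kg·m²·s⁻².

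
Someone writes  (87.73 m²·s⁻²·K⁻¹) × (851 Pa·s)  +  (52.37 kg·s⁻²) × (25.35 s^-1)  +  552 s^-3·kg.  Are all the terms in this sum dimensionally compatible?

Expand each in SI base units:
  (87.73 m²·s⁻²·K⁻¹) × (851 Pa·s):  [m²·s⁻²·K⁻¹] · [kg·m⁻¹·s⁻¹] = kg·m·s⁻³·K⁻¹
  (52.37 kg·s⁻²) × (25.35 s^-1):  [kg·s⁻²] · [s⁻¹] = kg·s⁻³
  552 s^-3·kg:  kg·s⁻³
The terms do not share a single dimension (kg·m·s⁻³·K⁻¹ vs kg·s⁻³).

No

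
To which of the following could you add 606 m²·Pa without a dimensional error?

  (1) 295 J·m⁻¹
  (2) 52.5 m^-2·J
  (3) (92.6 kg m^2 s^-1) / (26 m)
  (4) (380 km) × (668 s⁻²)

Reference: Pa·m² = N·m⁻²·m² = kg·m·s⁻².
Each option:
  (1) J·m⁻¹ = N·m·m⁻¹ = kg·m·s⁻²  ← same
  (2) J·m⁻² = N·m·m⁻² = kg·s⁻²
  (3) [kg·m²·s⁻¹] / [m] = kg·m·s⁻¹
  (4) [m] · [s⁻²] = m·s⁻²
Only (1) matches kg·m·s⁻².

(1)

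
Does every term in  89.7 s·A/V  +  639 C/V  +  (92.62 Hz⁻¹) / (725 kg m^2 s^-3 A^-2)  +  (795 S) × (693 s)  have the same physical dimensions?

Yes

In SI base units:
  89.7 s·A/V:  A·s·V⁻¹ = A·s·(J·C⁻¹)⁻¹ = kg⁻¹·m⁻²·s⁴·A²
  639 C/V:  C·V⁻¹ = s·A·(J·C⁻¹)⁻¹ = kg⁻¹·m⁻²·s⁴·A²
  (92.62 Hz⁻¹) / (725 kg m^2 s^-3 A^-2):  [s] / [kg·m²·s⁻³·A⁻²] = kg⁻¹·m⁻²·s⁴·A²
  (795 S) × (693 s):  [kg⁻¹·m⁻²·s³·A²] · [s] = kg⁻¹·m⁻²·s⁴·A²
Every term reduces to kg⁻¹·m⁻²·s⁴·A².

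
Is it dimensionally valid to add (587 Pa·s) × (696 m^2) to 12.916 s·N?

In SI base units:
  (587 Pa·s) × (696 m^2):  [kg·m⁻¹·s⁻¹] · [m²] = kg·m·s⁻¹
  12.916 s·N:  N·s = kg·m·s⁻²·s = kg·m·s⁻¹
Both are kg·m·s⁻¹, so they have the same dimensions and can be added.

Yes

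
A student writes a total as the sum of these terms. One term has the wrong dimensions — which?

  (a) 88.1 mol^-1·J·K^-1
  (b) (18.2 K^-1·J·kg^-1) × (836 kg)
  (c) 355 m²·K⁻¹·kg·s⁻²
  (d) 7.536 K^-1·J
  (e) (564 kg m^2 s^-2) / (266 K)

(a)

Reduce each to base SI dimensions:
  (a) J·mol⁻¹·K⁻¹ = N·m·mol⁻¹·K⁻¹ = kg·m²·s⁻²·K⁻¹·mol⁻¹
  (b) [m²·s⁻²·K⁻¹] · [kg] = kg·m²·s⁻²·K⁻¹
  (c) kg·m²·s⁻²·K⁻¹
  (d) J·K⁻¹ = N·m·K⁻¹ = kg·m²·s⁻²·K⁻¹
  (e) [kg·m²·s⁻²] / [K] = kg·m²·s⁻²·K⁻¹
All reduce to kg·m²·s⁻²·K⁻¹ except (a), which is kg·m²·s⁻²·K⁻¹·mol⁻¹.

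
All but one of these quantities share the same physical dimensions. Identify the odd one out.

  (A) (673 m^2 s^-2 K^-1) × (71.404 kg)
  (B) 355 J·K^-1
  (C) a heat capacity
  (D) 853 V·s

(D)

Work out the base dimensions of each:
  (A) [m²·s⁻²·K⁻¹] · [kg] = kg·m²·s⁻²·K⁻¹
  (B) J·K⁻¹ = N·m·K⁻¹ = kg·m²·s⁻²·K⁻¹
  (C) [heat capacity] = kg·m²·s⁻²·K⁻¹
  (D) V·s = J·C⁻¹·s = kg·m²·s⁻²·A⁻¹
All reduce to kg·m²·s⁻²·K⁻¹ except (D), which is kg·m²·s⁻²·A⁻¹.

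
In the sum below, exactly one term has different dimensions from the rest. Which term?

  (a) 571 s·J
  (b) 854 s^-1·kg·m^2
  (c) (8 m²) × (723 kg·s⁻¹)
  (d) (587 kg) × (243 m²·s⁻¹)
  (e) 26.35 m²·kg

Reduce each to base SI dimensions:
  (a) J·s = N·m·s = kg·m²·s⁻¹
  (b) kg·m²·s⁻¹
  (c) [m²] · [kg·s⁻¹] = kg·m²·s⁻¹
  (d) [kg] · [m²·s⁻¹] = kg·m²·s⁻¹
  (e) kg·m²
All reduce to kg·m²·s⁻¹ except (e), which is kg·m².

(e)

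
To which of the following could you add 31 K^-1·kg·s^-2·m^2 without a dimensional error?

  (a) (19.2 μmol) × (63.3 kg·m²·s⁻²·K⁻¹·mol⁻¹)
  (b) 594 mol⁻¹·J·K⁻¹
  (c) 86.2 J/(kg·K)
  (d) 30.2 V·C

Reference: kg·m²·s⁻²·K⁻¹.
Each option:
  (a) [mol] · [kg·m²·s⁻²·K⁻¹·mol⁻¹] = kg·m²·s⁻²·K⁻¹  ← same
  (b) J·mol⁻¹·K⁻¹ = N·m·mol⁻¹·K⁻¹ = kg·m²·s⁻²·K⁻¹·mol⁻¹
  (c) J·kg⁻¹·K⁻¹ = N·m·kg⁻¹·K⁻¹ = m²·s⁻²·K⁻¹
  (d) C·V = s·A·J·C⁻¹ = kg·m²·s⁻²
Only (a) matches kg·m²·s⁻²·K⁻¹.

(a)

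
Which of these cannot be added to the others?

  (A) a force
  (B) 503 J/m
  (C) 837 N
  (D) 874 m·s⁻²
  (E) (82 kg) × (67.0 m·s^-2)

(D)

Expand each in SI base units:
  (A) [force] = kg·m·s⁻²
  (B) J·m⁻¹ = N·m·m⁻¹ = kg·m·s⁻²
  (C) N = kg·m·s⁻²
  (D) m·s⁻²
  (E) [kg] · [m·s⁻²] = kg·m·s⁻²
All reduce to kg·m·s⁻² except (D), which is m·s⁻².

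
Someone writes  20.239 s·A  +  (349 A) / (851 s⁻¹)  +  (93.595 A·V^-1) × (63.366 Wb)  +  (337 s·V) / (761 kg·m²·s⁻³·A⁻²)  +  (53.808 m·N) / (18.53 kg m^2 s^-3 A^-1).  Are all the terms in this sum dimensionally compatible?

Yes

In SI base units:
  20.239 s·A:  A·s = s·A
  (349 A) / (851 s⁻¹):  [A] / [s⁻¹] = s·A
  (93.595 A·V^-1) × (63.366 Wb):  [kg⁻¹·m⁻²·s³·A²] · [kg·m²·s⁻²·A⁻¹] = s·A
  (337 s·V) / (761 kg·m²·s⁻³·A⁻²):  [kg·m²·s⁻²·A⁻¹] / [kg·m²·s⁻³·A⁻²] = s·A
  (53.808 m·N) / (18.53 kg m^2 s^-3 A^-1):  [kg·m²·s⁻²] / [kg·m²·s⁻³·A⁻¹] = s·A
Every term reduces to s·A.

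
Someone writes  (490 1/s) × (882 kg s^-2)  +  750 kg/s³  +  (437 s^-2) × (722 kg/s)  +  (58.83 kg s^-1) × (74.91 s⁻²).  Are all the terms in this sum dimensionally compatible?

Reduce each to base SI dimensions:
  (490 1/s) × (882 kg s^-2):  [s⁻¹] · [kg·s⁻²] = kg·s⁻³
  750 kg/s³:  kg·s⁻³
  (437 s^-2) × (722 kg/s):  [s⁻²] · [kg·s⁻¹] = kg·s⁻³
  (58.83 kg s^-1) × (74.91 s⁻²):  [kg·s⁻¹] · [s⁻²] = kg·s⁻³
Every term reduces to kg·s⁻³.

Yes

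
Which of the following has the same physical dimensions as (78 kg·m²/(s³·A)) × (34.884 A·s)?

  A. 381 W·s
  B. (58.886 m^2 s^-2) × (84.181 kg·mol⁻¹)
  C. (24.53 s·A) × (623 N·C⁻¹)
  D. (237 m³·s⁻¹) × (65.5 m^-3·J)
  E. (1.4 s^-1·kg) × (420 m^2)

Reference: [kg·m²·s⁻³·A⁻¹] · [s·A] = kg·m²·s⁻².
Each option:
  A. W·s = J·s⁻¹·s = kg·m²·s⁻²  ← same
  B. [m²·s⁻²] · [kg·mol⁻¹] = kg·m²·s⁻²·mol⁻¹
  C. [s·A] · [kg·m·s⁻³·A⁻¹] = kg·m·s⁻²
  D. [m³·s⁻¹] · [kg·m⁻¹·s⁻²] = kg·m²·s⁻³
  E. [kg·s⁻¹] · [m²] = kg·m²·s⁻¹
Only A. matches kg·m²·s⁻².

A.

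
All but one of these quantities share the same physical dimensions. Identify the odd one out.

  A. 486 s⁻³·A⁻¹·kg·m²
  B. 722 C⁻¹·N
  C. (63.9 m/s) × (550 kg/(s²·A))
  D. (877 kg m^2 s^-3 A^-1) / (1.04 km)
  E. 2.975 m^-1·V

Dimensions:
  A. kg·m²·s⁻³·A⁻¹
  B. N·C⁻¹ = kg·m·s⁻²·(s·A)⁻¹ = kg·m·s⁻³·A⁻¹
  C. [m·s⁻¹] · [kg·s⁻²·A⁻¹] = kg·m·s⁻³·A⁻¹
  D. [kg·m²·s⁻³·A⁻¹] / [m] = kg·m·s⁻³·A⁻¹
  E. V·m⁻¹ = J·C⁻¹·m⁻¹ = kg·m·s⁻³·A⁻¹
All reduce to kg·m·s⁻³·A⁻¹ except A., which is kg·m²·s⁻³·A⁻¹.

A.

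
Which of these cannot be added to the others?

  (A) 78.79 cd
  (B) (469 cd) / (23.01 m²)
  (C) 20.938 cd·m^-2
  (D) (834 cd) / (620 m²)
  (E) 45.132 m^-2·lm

In SI base units:
  (A) cd
  (B) [cd] / [m²] = m⁻²·cd
  (C) cd·m⁻² = m⁻²·cd
  (D) [cd] / [m²] = m⁻²·cd
  (E) lm·m⁻² = cd·m⁻² = m⁻²·cd
All reduce to m⁻²·cd except (A), which is cd.

(A)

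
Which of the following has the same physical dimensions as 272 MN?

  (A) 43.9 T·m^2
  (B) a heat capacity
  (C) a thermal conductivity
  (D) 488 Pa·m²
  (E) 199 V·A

Reference: N = kg·m·s⁻².
Each option:
  (A) T·m² = Wb·m⁻²·m² = kg·m²·s⁻²·A⁻¹
  (B) [heat capacity] = kg·m²·s⁻²·K⁻¹
  (C) [thermal conductivity] = kg·m·s⁻³·K⁻¹
  (D) Pa·m² = N·m⁻²·m² = kg·m·s⁻²  ← same
  (E) V·A = J·C⁻¹·A = kg·m²·s⁻³
Only (D) matches kg·m·s⁻².

(D)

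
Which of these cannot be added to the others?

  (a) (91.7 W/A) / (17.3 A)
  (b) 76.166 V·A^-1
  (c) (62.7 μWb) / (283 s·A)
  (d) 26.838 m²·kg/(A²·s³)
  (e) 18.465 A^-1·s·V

(e)

Expand each in SI base units:
  (a) [kg·m²·s⁻³·A⁻¹] / [A] = kg·m²·s⁻³·A⁻²
  (b) V·A⁻¹ = J·C⁻¹·A⁻¹ = kg·m²·s⁻³·A⁻²
  (c) [kg·m²·s⁻²·A⁻¹] / [s·A] = kg·m²·s⁻³·A⁻²
  (d) kg·m²·s⁻³·A⁻²
  (e) V·s·A⁻¹ = J·C⁻¹·s·A⁻¹ = kg·m²·s⁻²·A⁻²
All reduce to kg·m²·s⁻³·A⁻² except (e), which is kg·m²·s⁻²·A⁻².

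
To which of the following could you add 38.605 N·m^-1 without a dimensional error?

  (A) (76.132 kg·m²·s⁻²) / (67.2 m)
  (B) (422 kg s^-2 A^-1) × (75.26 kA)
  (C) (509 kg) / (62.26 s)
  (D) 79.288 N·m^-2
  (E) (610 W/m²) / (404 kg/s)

(B)

Reference: N·m⁻¹ = kg·m·s⁻²·m⁻¹ = kg·s⁻².
Each option:
  (A) [kg·m²·s⁻²] / [m] = kg·m·s⁻²
  (B) [kg·s⁻²·A⁻¹] · [A] = kg·s⁻²  ← same
  (C) [kg] / [s] = kg·s⁻¹
  (D) N·m⁻² = kg·m·s⁻²·m⁻² = kg·m⁻¹·s⁻²
  (E) [kg·s⁻³] / [kg·s⁻¹] = s⁻²
Only (B) matches kg·s⁻².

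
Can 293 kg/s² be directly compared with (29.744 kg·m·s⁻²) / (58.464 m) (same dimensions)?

Dimensions:
  293 kg/s²:  kg·s⁻²
  (29.744 kg·m·s⁻²) / (58.464 m):  [kg·m·s⁻²] / [m] = kg·s⁻²
Both are kg·s⁻², so they have the same dimensions and can be added.

Yes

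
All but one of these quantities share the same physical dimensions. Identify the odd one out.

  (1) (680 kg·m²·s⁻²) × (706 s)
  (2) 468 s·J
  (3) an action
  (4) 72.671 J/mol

In SI base units:
  (1) [kg·m²·s⁻²] · [s] = kg·m²·s⁻¹
  (2) J·s = N·m·s = kg·m²·s⁻¹
  (3) [action] = kg·m²·s⁻¹
  (4) J·mol⁻¹ = N·m·mol⁻¹ = kg·m²·s⁻²·mol⁻¹
All reduce to kg·m²·s⁻¹ except (4), which is kg·m²·s⁻²·mol⁻¹.

(4)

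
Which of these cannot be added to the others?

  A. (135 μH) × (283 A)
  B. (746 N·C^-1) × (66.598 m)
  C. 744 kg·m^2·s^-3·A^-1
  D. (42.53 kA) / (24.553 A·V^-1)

Expand each in SI base units:
  A. [kg·m²·s⁻²·A⁻²] · [A] = kg·m²·s⁻²·A⁻¹
  B. [kg·m·s⁻³·A⁻¹] · [m] = kg·m²·s⁻³·A⁻¹
  C. kg·m²·s⁻³·A⁻¹
  D. [A] / [kg⁻¹·m⁻²·s³·A²] = kg·m²·s⁻³·A⁻¹
All reduce to kg·m²·s⁻³·A⁻¹ except A., which is kg·m²·s⁻²·A⁻¹.

A.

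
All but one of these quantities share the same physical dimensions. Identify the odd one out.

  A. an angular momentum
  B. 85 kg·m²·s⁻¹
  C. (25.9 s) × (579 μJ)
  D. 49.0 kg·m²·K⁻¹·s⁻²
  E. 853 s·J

D.

Work out the base dimensions of each:
  A. [angular momentum] = kg·m²·s⁻¹
  B. kg·m²·s⁻¹
  C. [s] · [kg·m²·s⁻²] = kg·m²·s⁻¹
  D. kg·m²·s⁻²·K⁻¹
  E. J·s = N·m·s = kg·m²·s⁻¹
All reduce to kg·m²·s⁻¹ except D., which is kg·m²·s⁻²·K⁻¹.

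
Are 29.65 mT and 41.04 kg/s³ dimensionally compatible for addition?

No

Reduce each to base SI dimensions:
  29.65 mT:  T = Wb·m⁻² = kg·s⁻²·A⁻¹
  41.04 kg/s³:  kg·s⁻³
kg·s⁻²·A⁻¹ ≠ kg·s⁻³, so they cannot be added.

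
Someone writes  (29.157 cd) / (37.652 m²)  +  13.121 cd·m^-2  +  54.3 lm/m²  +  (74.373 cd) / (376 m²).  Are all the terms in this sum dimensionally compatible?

Yes

Expand each in SI base units:
  (29.157 cd) / (37.652 m²):  [cd] / [m²] = m⁻²·cd
  13.121 cd·m^-2:  cd·m⁻² = m⁻²·cd
  54.3 lm/m²:  lm·m⁻² = cd·m⁻² = m⁻²·cd
  (74.373 cd) / (376 m²):  [cd] / [m²] = m⁻²·cd
Every term reduces to m⁻²·cd.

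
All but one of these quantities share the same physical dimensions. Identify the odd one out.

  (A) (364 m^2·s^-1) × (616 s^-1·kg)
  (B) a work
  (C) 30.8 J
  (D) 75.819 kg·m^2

(D)

Work out the base dimensions of each:
  (A) [m²·s⁻¹] · [kg·s⁻¹] = kg·m²·s⁻²
  (B) [work] = kg·m²·s⁻²
  (C) J = N·m = kg·m²·s⁻²
  (D) kg·m²
All reduce to kg·m²·s⁻² except (D), which is kg·m².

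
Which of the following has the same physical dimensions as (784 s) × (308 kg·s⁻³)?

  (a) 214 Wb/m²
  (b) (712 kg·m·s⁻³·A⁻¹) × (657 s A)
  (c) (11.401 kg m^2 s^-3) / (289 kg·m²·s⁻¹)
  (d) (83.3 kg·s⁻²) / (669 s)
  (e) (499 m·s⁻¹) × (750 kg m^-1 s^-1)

(e)

Reference: [s] · [kg·s⁻³] = kg·s⁻².
Each option:
  (a) Wb·m⁻² = V·s·m⁻² = kg·s⁻²·A⁻¹
  (b) [kg·m·s⁻³·A⁻¹] · [s·A] = kg·m·s⁻²
  (c) [kg·m²·s⁻³] / [kg·m²·s⁻¹] = s⁻²
  (d) [kg·s⁻²] / [s] = kg·s⁻³
  (e) [m·s⁻¹] · [kg·m⁻¹·s⁻¹] = kg·s⁻²  ← same
Only (e) matches kg·s⁻².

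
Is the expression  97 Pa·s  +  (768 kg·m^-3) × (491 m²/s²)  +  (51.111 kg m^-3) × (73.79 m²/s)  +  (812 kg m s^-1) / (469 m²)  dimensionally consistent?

Reduce each to base SI dimensions:
  97 Pa·s:  Pa·s = N·m⁻²·s = kg·m⁻¹·s⁻¹
  (768 kg·m^-3) × (491 m²/s²):  [kg·m⁻³] · [m²·s⁻²] = kg·m⁻¹·s⁻²
  (51.111 kg m^-3) × (73.79 m²/s):  [kg·m⁻³] · [m²·s⁻¹] = kg·m⁻¹·s⁻¹
  (812 kg m s^-1) / (469 m²):  [kg·m·s⁻¹] / [m²] = kg·m⁻¹·s⁻¹
The terms do not share a single dimension (kg·m⁻¹·s⁻² vs kg·m⁻¹·s⁻¹).

No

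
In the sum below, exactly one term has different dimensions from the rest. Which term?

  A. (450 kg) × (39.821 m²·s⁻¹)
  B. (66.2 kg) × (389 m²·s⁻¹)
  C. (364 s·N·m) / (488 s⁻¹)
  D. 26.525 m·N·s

Expand each in SI base units:
  A. [kg] · [m²·s⁻¹] = kg·m²·s⁻¹
  B. [kg] · [m²·s⁻¹] = kg·m²·s⁻¹
  C. [kg·m²·s⁻¹] / [s⁻¹] = kg·m²
  D. N·m·s = kg·m·s⁻²·m·s = kg·m²·s⁻¹
All reduce to kg·m²·s⁻¹ except C., which is kg·m².

C.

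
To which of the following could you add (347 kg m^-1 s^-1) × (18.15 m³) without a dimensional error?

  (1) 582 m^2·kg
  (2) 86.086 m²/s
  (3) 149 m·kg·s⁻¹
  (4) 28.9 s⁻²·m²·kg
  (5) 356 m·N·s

Reference: [kg·m⁻¹·s⁻¹] · [m³] = kg·m²·s⁻¹.
Each option:
  (1) kg·m²
  (2) m²·s⁻¹
  (3) kg·m·s⁻¹
  (4) kg·m²·s⁻²
  (5) N·m·s = kg·m·s⁻²·m·s = kg·m²·s⁻¹  ← same
Only (5) matches kg·m²·s⁻¹.

(5)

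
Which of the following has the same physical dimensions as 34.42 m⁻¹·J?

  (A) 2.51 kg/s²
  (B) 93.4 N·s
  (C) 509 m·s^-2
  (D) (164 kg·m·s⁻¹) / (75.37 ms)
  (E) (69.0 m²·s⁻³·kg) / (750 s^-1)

Reference: J·m⁻¹ = N·m·m⁻¹ = kg·m·s⁻².
Each option:
  (A) kg·s⁻²
  (B) N·s = kg·m·s⁻²·s = kg·m·s⁻¹
  (C) m·s⁻²
  (D) [kg·m·s⁻¹] / [s] = kg·m·s⁻²  ← same
  (E) [kg·m²·s⁻³] / [s⁻¹] = kg·m²·s⁻²
Only (D) matches kg·m·s⁻².

(D)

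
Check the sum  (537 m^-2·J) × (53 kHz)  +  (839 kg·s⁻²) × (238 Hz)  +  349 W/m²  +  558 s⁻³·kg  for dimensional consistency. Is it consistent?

Yes

Expand each in SI base units:
  (537 m^-2·J) × (53 kHz):  [kg·s⁻²] · [s⁻¹] = kg·s⁻³
  (839 kg·s⁻²) × (238 Hz):  [kg·s⁻²] · [s⁻¹] = kg·s⁻³
  349 W/m²:  W·m⁻² = J·s⁻¹·m⁻² = kg·s⁻³
  558 s⁻³·kg:  kg·s⁻³
Every term reduces to kg·s⁻³.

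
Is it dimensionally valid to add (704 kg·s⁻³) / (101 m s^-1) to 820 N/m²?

Yes

Work out the base dimensions of each:
  (704 kg·s⁻³) / (101 m s^-1):  [kg·s⁻³] / [m·s⁻¹] = kg·m⁻¹·s⁻²
  820 N/m²:  N·m⁻² = kg·m·s⁻²·m⁻² = kg·m⁻¹·s⁻²
Both are kg·m⁻¹·s⁻², so they have the same dimensions and can be added.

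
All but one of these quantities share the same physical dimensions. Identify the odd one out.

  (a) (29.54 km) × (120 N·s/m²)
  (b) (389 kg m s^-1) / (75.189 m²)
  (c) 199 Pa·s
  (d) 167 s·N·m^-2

(a)

Reduce each to base SI dimensions:
  (a) [m] · [kg·m⁻¹·s⁻¹] = kg·s⁻¹
  (b) [kg·m·s⁻¹] / [m²] = kg·m⁻¹·s⁻¹
  (c) Pa·s = N·m⁻²·s = kg·m⁻¹·s⁻¹
  (d) N·s·m⁻² = kg·m·s⁻²·s·m⁻² = kg·m⁻¹·s⁻¹
All reduce to kg·m⁻¹·s⁻¹ except (a), which is kg·s⁻¹.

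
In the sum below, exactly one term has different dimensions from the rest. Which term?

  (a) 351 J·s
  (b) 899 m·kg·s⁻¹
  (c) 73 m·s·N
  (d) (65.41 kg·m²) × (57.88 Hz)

(b)

Expand each in SI base units:
  (a) J·s = N·m·s = kg·m²·s⁻¹
  (b) kg·m·s⁻¹
  (c) N·m·s = kg·m·s⁻²·m·s = kg·m²·s⁻¹
  (d) [kg·m²] · [s⁻¹] = kg·m²·s⁻¹
All reduce to kg·m²·s⁻¹ except (b), which is kg·m·s⁻¹.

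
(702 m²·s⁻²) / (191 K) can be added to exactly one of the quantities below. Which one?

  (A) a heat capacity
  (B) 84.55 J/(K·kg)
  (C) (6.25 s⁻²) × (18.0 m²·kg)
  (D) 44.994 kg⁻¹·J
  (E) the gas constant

Reference: [m²·s⁻²] / [K] = m²·s⁻²·K⁻¹.
Each option:
  (A) [heat capacity] = kg·m²·s⁻²·K⁻¹
  (B) J·kg⁻¹·K⁻¹ = N·m·kg⁻¹·K⁻¹ = m²·s⁻²·K⁻¹  ← same
  (C) [s⁻²] · [kg·m²] = kg·m²·s⁻²
  (D) J·kg⁻¹ = N·m·kg⁻¹ = m²·s⁻²
  (E) [gas constant] = kg·m²·s⁻²·K⁻¹·mol⁻¹
Only (B) matches m²·s⁻²·K⁻¹.

(B)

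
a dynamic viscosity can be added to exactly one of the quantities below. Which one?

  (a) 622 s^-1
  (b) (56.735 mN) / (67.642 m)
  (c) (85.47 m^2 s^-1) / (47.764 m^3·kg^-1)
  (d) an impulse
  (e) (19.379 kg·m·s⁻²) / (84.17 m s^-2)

(c)

Reference: [dynamic viscosity] = kg·m⁻¹·s⁻¹.
Each option:
  (a) s⁻¹
  (b) [kg·m·s⁻²] / [m] = kg·s⁻²
  (c) [m²·s⁻¹] / [kg⁻¹·m³] = kg·m⁻¹·s⁻¹  ← same
  (d) [impulse] = kg·m·s⁻¹
  (e) [kg·m·s⁻²] / [m·s⁻²] = kg
Only (c) matches kg·m⁻¹·s⁻¹.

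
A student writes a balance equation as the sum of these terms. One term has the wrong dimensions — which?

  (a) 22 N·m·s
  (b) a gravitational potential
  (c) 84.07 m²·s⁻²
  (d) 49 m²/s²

(a)

Reduce each to base SI dimensions:
  (a) N·m·s = kg·m·s⁻²·m·s = kg·m²·s⁻¹
  (b) [gravitational potential] = m²·s⁻²
  (c) m²·s⁻²
  (d) m²·s⁻²
All reduce to m²·s⁻² except (a), which is kg·m²·s⁻¹.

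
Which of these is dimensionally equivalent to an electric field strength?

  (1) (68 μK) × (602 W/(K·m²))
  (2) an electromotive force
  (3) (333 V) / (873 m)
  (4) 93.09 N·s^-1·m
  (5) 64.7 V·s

Reference: [electric field strength] = kg·m·s⁻³·A⁻¹.
Each option:
  (1) [K] · [kg·s⁻³·K⁻¹] = kg·s⁻³
  (2) [electromotive force] = kg·m²·s⁻³·A⁻¹
  (3) [kg·m²·s⁻³·A⁻¹] / [m] = kg·m·s⁻³·A⁻¹  ← same
  (4) N·m·s⁻¹ = kg·m·s⁻²·m·s⁻¹ = kg·m²·s⁻³
  (5) V·s = J·C⁻¹·s = kg·m²·s⁻²·A⁻¹
Only (3) matches kg·m·s⁻³·A⁻¹.

(3)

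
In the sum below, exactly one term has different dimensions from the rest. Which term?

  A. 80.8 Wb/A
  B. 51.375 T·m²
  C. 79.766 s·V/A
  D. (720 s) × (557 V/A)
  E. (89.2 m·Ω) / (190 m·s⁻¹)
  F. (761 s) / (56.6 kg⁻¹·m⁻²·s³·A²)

B.

Work out the base dimensions of each:
  A. Wb·A⁻¹ = V·s·A⁻¹ = kg·m²·s⁻²·A⁻²
  B. T·m² = Wb·m⁻²·m² = kg·m²·s⁻²·A⁻¹
  C. V·s·A⁻¹ = J·C⁻¹·s·A⁻¹ = kg·m²·s⁻²·A⁻²
  D. [s] · [kg·m²·s⁻³·A⁻²] = kg·m²·s⁻²·A⁻²
  E. [kg·m³·s⁻³·A⁻²] / [m·s⁻¹] = kg·m²·s⁻²·A⁻²
  F. [s] / [kg⁻¹·m⁻²·s³·A²] = kg·m²·s⁻²·A⁻²
All reduce to kg·m²·s⁻²·A⁻² except B., which is kg·m²·s⁻²·A⁻¹.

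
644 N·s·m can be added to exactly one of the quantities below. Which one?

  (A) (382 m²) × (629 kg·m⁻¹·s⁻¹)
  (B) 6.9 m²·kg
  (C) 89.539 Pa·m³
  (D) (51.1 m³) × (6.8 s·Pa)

Reference: N·m·s = kg·m·s⁻²·m·s = kg·m²·s⁻¹.
Each option:
  (A) [m²] · [kg·m⁻¹·s⁻¹] = kg·m·s⁻¹
  (B) kg·m²
  (C) Pa·m³ = N·m⁻²·m³ = kg·m²·s⁻²
  (D) [m³] · [kg·m⁻¹·s⁻¹] = kg·m²·s⁻¹  ← same
Only (D) matches kg·m²·s⁻¹.

(D)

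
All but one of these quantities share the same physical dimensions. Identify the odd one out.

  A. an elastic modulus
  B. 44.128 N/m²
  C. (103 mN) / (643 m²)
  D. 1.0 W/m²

D.

In SI base units:
  A. [elastic modulus] = kg·m⁻¹·s⁻²
  B. N·m⁻² = kg·m·s⁻²·m⁻² = kg·m⁻¹·s⁻²
  C. [kg·m·s⁻²] / [m²] = kg·m⁻¹·s⁻²
  D. W·m⁻² = J·s⁻¹·m⁻² = kg·s⁻³
All reduce to kg·m⁻¹·s⁻² except D., which is kg·s⁻³.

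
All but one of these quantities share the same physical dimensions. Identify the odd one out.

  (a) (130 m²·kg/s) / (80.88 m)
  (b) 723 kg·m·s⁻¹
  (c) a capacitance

(c)

Expand each in SI base units:
  (a) [kg·m²·s⁻¹] / [m] = kg·m·s⁻¹
  (b) kg·m·s⁻¹
  (c) [capacitance] = kg⁻¹·m⁻²·s⁴·A²
All reduce to kg·m·s⁻¹ except (c), which is kg⁻¹·m⁻²·s⁴·A².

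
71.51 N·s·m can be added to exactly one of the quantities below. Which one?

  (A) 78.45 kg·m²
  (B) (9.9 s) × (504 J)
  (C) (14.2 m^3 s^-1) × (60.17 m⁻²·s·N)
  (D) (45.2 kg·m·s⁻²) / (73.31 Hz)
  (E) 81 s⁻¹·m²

Reference: N·m·s = kg·m·s⁻²·m·s = kg·m²·s⁻¹.
Each option:
  (A) kg·m²
  (B) [s] · [kg·m²·s⁻²] = kg·m²·s⁻¹  ← same
  (C) [m³·s⁻¹] · [kg·m⁻¹·s⁻¹] = kg·m²·s⁻²
  (D) [kg·m·s⁻²] / [s⁻¹] = kg·m·s⁻¹
  (E) m²·s⁻¹
Only (B) matches kg·m²·s⁻¹.

(B)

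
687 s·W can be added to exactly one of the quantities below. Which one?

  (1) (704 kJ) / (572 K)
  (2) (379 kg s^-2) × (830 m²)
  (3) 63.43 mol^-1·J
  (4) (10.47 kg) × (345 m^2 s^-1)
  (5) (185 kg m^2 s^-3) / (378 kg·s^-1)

(2)

Reference: W·s = J·s⁻¹·s = kg·m²·s⁻².
Each option:
  (1) [kg·m²·s⁻²] / [K] = kg·m²·s⁻²·K⁻¹
  (2) [kg·s⁻²] · [m²] = kg·m²·s⁻²  ← same
  (3) J·mol⁻¹ = N·m·mol⁻¹ = kg·m²·s⁻²·mol⁻¹
  (4) [kg] · [m²·s⁻¹] = kg·m²·s⁻¹
  (5) [kg·m²·s⁻³] / [kg·s⁻¹] = m²·s⁻²
Only (2) matches kg·m²·s⁻².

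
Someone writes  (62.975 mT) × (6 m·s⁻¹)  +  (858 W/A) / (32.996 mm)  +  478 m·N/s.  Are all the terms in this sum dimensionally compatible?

No

In SI base units:
  (62.975 mT) × (6 m·s⁻¹):  [kg·s⁻²·A⁻¹] · [m·s⁻¹] = kg·m·s⁻³·A⁻¹
  (858 W/A) / (32.996 mm):  [kg·m²·s⁻³·A⁻¹] / [m] = kg·m·s⁻³·A⁻¹
  478 m·N/s:  N·m·s⁻¹ = kg·m·s⁻²·m·s⁻¹ = kg·m²·s⁻³
The terms do not share a single dimension (kg·m²·s⁻³ vs kg·m·s⁻³·A⁻¹).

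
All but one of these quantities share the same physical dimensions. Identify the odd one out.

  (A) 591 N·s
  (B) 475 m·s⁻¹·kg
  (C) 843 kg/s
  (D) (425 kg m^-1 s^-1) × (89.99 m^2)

(C)

Reduce each to base SI dimensions:
  (A) N·s = kg·m·s⁻²·s = kg·m·s⁻¹
  (B) kg·m·s⁻¹
  (C) kg·s⁻¹
  (D) [kg·m⁻¹·s⁻¹] · [m²] = kg·m·s⁻¹
All reduce to kg·m·s⁻¹ except (C), which is kg·s⁻¹.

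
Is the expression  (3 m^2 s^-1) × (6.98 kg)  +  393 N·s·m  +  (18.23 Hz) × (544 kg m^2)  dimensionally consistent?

In SI base units:
  (3 m^2 s^-1) × (6.98 kg):  [m²·s⁻¹] · [kg] = kg·m²·s⁻¹
  393 N·s·m:  N·m·s = kg·m·s⁻²·m·s = kg·m²·s⁻¹
  (18.23 Hz) × (544 kg m^2):  [s⁻¹] · [kg·m²] = kg·m²·s⁻¹
Every term reduces to kg·m²·s⁻¹.

Yes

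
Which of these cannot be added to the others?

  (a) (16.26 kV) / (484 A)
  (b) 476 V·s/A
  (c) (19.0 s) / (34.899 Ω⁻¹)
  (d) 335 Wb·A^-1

Reduce each to base SI dimensions:
  (a) [kg·m²·s⁻³·A⁻¹] / [A] = kg·m²·s⁻³·A⁻²
  (b) V·s·A⁻¹ = J·C⁻¹·s·A⁻¹ = kg·m²·s⁻²·A⁻²
  (c) [s] / [kg⁻¹·m⁻²·s³·A²] = kg·m²·s⁻²·A⁻²
  (d) Wb·A⁻¹ = V·s·A⁻¹ = kg·m²·s⁻²·A⁻²
All reduce to kg·m²·s⁻²·A⁻² except (a), which is kg·m²·s⁻³·A⁻².

(a)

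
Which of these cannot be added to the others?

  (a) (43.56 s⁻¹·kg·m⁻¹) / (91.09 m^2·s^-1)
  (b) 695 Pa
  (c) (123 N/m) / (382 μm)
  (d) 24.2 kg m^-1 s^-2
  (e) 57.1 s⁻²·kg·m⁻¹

(a)

In SI base units:
  (a) [kg·m⁻¹·s⁻¹] / [m²·s⁻¹] = kg·m⁻³
  (b) Pa = N·m⁻² = kg·m⁻¹·s⁻²
  (c) [kg·s⁻²] / [m] = kg·m⁻¹·s⁻²
  (d) kg·m⁻¹·s⁻²
  (e) kg·m⁻¹·s⁻²
All reduce to kg·m⁻¹·s⁻² except (a), which is kg·m⁻³.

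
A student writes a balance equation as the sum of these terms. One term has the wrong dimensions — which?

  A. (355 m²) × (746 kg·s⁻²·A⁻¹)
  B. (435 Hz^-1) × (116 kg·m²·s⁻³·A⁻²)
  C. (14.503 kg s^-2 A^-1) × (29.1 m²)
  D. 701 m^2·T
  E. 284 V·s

B.

Dimensions:
  A. [m²] · [kg·s⁻²·A⁻¹] = kg·m²·s⁻²·A⁻¹
  B. [s] · [kg·m²·s⁻³·A⁻²] = kg·m²·s⁻²·A⁻²
  C. [kg·s⁻²·A⁻¹] · [m²] = kg·m²·s⁻²·A⁻¹
  D. T·m² = Wb·m⁻²·m² = kg·m²·s⁻²·A⁻¹
  E. V·s = J·C⁻¹·s = kg·m²·s⁻²·A⁻¹
All reduce to kg·m²·s⁻²·A⁻¹ except B., which is kg·m²·s⁻²·A⁻².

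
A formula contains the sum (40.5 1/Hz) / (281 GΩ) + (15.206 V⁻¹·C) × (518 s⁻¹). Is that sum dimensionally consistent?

No

In SI base units:
  (40.5 1/Hz) / (281 GΩ):  [s] / [kg·m²·s⁻³·A⁻²] = kg⁻¹·m⁻²·s⁴·A²
  (15.206 V⁻¹·C) × (518 s⁻¹):  [kg⁻¹·m⁻²·s⁴·A²] · [s⁻¹] = kg⁻¹·m⁻²·s³·A²
kg⁻¹·m⁻²·s⁴·A² ≠ kg⁻¹·m⁻²·s³·A², so they cannot be added.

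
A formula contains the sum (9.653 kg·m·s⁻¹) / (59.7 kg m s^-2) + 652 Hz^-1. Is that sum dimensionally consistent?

Reduce each to base SI dimensions:
  (9.653 kg·m·s⁻¹) / (59.7 kg m s^-2):  [kg·m·s⁻¹] / [kg·m·s⁻²] = s
  652 Hz^-1:  Hz⁻¹ = (s⁻¹)⁻¹ = s
Both are s, so they have the same dimensions and can be added.

Yes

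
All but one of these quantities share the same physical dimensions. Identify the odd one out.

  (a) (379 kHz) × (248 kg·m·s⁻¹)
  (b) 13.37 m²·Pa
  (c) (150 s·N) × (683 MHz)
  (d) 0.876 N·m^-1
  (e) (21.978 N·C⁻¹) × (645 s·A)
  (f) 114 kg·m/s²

Expand each in SI base units:
  (a) [s⁻¹] · [kg·m·s⁻¹] = kg·m·s⁻²
  (b) Pa·m² = N·m⁻²·m² = kg·m·s⁻²
  (c) [kg·m·s⁻¹] · [s⁻¹] = kg·m·s⁻²
  (d) N·m⁻¹ = kg·m·s⁻²·m⁻¹ = kg·s⁻²
  (e) [kg·m·s⁻³·A⁻¹] · [s·A] = kg·m·s⁻²
  (f) kg·m·s⁻²
All reduce to kg·m·s⁻² except (d), which is kg·s⁻².

(d)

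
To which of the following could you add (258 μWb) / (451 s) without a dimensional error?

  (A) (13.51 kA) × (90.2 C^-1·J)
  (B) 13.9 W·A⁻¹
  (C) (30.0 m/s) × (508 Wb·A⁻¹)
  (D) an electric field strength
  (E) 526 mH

Reference: [kg·m²·s⁻²·A⁻¹] / [s] = kg·m²·s⁻³·A⁻¹.
Each option:
  (A) [A] · [kg·m²·s⁻³·A⁻¹] = kg·m²·s⁻³
  (B) W·A⁻¹ = J·s⁻¹·A⁻¹ = kg·m²·s⁻³·A⁻¹  ← same
  (C) [m·s⁻¹] · [kg·m²·s⁻²·A⁻²] = kg·m³·s⁻³·A⁻²
  (D) [electric field strength] = kg·m·s⁻³·A⁻¹
  (E) H = V·s·A⁻¹ = kg·m²·s⁻²·A⁻²
Only (B) matches kg·m²·s⁻³·A⁻¹.

(B)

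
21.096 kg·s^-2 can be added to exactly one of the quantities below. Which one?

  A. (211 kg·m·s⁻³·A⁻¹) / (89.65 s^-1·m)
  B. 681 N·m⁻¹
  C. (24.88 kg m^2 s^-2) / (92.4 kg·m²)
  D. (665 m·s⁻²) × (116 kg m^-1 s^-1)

B.

Reference: kg·s⁻².
Each option:
  A. [kg·m·s⁻³·A⁻¹] / [m·s⁻¹] = kg·s⁻²·A⁻¹
  B. N·m⁻¹ = kg·m·s⁻²·m⁻¹ = kg·s⁻²  ← same
  C. [kg·m²·s⁻²] / [kg·m²] = s⁻²
  D. [m·s⁻²] · [kg·m⁻¹·s⁻¹] = kg·s⁻³
Only B. matches kg·s⁻².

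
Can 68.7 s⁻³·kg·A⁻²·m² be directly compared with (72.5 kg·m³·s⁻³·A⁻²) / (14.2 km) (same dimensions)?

Expand each in SI base units:
  68.7 s⁻³·kg·A⁻²·m²:  kg·m²·s⁻³·A⁻²
  (72.5 kg·m³·s⁻³·A⁻²) / (14.2 km):  [kg·m³·s⁻³·A⁻²] / [m] = kg·m²·s⁻³·A⁻²
Both are kg·m²·s⁻³·A⁻², so they have the same dimensions and can be added.

Yes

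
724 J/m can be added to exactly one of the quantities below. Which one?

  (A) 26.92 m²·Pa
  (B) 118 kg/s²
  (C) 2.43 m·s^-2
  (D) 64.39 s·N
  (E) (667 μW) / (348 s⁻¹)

Reference: J·m⁻¹ = N·m·m⁻¹ = kg·m·s⁻².
Each option:
  (A) Pa·m² = N·m⁻²·m² = kg·m·s⁻²  ← same
  (B) kg·s⁻²
  (C) m·s⁻²
  (D) N·s = kg·m·s⁻²·s = kg·m·s⁻¹
  (E) [kg·m²·s⁻³] / [s⁻¹] = kg·m²·s⁻²
Only (A) matches kg·m·s⁻².

(A)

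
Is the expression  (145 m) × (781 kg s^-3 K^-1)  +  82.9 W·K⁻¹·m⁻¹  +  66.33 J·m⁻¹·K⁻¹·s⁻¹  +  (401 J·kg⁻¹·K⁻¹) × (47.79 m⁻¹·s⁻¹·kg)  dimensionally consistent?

Yes

Reduce each to base SI dimensions:
  (145 m) × (781 kg s^-3 K^-1):  [m] · [kg·s⁻³·K⁻¹] = kg·m·s⁻³·K⁻¹
  82.9 W·K⁻¹·m⁻¹:  W·m⁻¹·K⁻¹ = J·s⁻¹·m⁻¹·K⁻¹ = kg·m·s⁻³·K⁻¹
  66.33 J·m⁻¹·K⁻¹·s⁻¹:  J·s⁻¹·m⁻¹·K⁻¹ = N·m·s⁻¹·m⁻¹·K⁻¹ = kg·m·s⁻³·K⁻¹
  (401 J·kg⁻¹·K⁻¹) × (47.79 m⁻¹·s⁻¹·kg):  [m²·s⁻²·K⁻¹] · [kg·m⁻¹·s⁻¹] = kg·m·s⁻³·K⁻¹
Every term reduces to kg·m·s⁻³·K⁻¹.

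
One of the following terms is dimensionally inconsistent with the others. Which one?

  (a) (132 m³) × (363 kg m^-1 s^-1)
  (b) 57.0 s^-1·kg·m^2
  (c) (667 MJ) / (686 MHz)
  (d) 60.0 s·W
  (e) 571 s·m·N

(d)

Work out the base dimensions of each:
  (a) [m³] · [kg·m⁻¹·s⁻¹] = kg·m²·s⁻¹
  (b) kg·m²·s⁻¹
  (c) [kg·m²·s⁻²] / [s⁻¹] = kg·m²·s⁻¹
  (d) W·s = J·s⁻¹·s = kg·m²·s⁻²
  (e) N·m·s = kg·m·s⁻²·m·s = kg·m²·s⁻¹
All reduce to kg·m²·s⁻¹ except (d), which is kg·m²·s⁻².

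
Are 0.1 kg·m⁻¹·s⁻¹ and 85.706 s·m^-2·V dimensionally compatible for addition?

No

Dimensions:
  0.1 kg·m⁻¹·s⁻¹:  kg·m⁻¹·s⁻¹
  85.706 s·m^-2·V:  V·s·m⁻² = J·C⁻¹·s·m⁻² = kg·s⁻²·A⁻¹
kg·m⁻¹·s⁻¹ ≠ kg·s⁻²·A⁻¹, so they cannot be added.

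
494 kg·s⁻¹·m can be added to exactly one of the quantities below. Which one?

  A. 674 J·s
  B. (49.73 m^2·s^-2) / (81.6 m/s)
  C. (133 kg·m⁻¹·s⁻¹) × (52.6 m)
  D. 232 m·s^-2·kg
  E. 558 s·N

E.

Reference: kg·m·s⁻¹.
Each option:
  A. J·s = N·m·s = kg·m²·s⁻¹
  B. [m²·s⁻²] / [m·s⁻¹] = m·s⁻¹
  C. [kg·m⁻¹·s⁻¹] · [m] = kg·s⁻¹
  D. kg·m·s⁻²
  E. N·s = kg·m·s⁻²·s = kg·m·s⁻¹  ← same
Only E. matches kg·m·s⁻¹.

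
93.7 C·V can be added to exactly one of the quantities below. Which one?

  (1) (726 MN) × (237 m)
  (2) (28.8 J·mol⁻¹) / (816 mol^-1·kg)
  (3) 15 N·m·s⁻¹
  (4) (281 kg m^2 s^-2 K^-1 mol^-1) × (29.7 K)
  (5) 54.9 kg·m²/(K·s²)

(1)

Reference: C·V = s·A·J·C⁻¹ = kg·m²·s⁻².
Each option:
  (1) [kg·m·s⁻²] · [m] = kg·m²·s⁻²  ← same
  (2) [kg·m²·s⁻²·mol⁻¹] / [kg·mol⁻¹] = m²·s⁻²
  (3) N·m·s⁻¹ = kg·m·s⁻²·m·s⁻¹ = kg·m²·s⁻³
  (4) [kg·m²·s⁻²·K⁻¹·mol⁻¹] · [K] = kg·m²·s⁻²·mol⁻¹
  (5) kg·m²·s⁻²·K⁻¹
Only (1) matches kg·m²·s⁻².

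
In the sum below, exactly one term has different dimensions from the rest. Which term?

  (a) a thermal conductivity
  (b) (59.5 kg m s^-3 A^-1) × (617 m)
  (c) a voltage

Dimensions:
  (a) [thermal conductivity] = kg·m·s⁻³·K⁻¹
  (b) [kg·m·s⁻³·A⁻¹] · [m] = kg·m²·s⁻³·A⁻¹
  (c) [voltage] = kg·m²·s⁻³·A⁻¹
All reduce to kg·m²·s⁻³·A⁻¹ except (a), which is kg·m·s⁻³·K⁻¹.

(a)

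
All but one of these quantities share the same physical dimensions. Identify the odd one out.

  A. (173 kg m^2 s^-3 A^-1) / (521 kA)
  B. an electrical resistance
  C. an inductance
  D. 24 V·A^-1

In SI base units:
  A. [kg·m²·s⁻³·A⁻¹] / [A] = kg·m²·s⁻³·A⁻²
  B. [electrical resistance] = kg·m²·s⁻³·A⁻²
  C. [inductance] = kg·m²·s⁻²·A⁻²
  D. V·A⁻¹ = J·C⁻¹·A⁻¹ = kg·m²·s⁻³·A⁻²
All reduce to kg·m²·s⁻³·A⁻² except C., which is kg·m²·s⁻²·A⁻².

C.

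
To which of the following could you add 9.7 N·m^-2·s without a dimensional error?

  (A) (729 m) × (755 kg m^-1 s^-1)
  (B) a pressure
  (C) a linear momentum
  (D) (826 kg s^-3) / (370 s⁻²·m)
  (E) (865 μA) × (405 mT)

(D)

Reference: N·s·m⁻² = kg·m·s⁻²·s·m⁻² = kg·m⁻¹·s⁻¹.
Each option:
  (A) [m] · [kg·m⁻¹·s⁻¹] = kg·s⁻¹
  (B) [pressure] = kg·m⁻¹·s⁻²
  (C) [linear momentum] = kg·m·s⁻¹
  (D) [kg·s⁻³] / [m·s⁻²] = kg·m⁻¹·s⁻¹  ← same
  (E) [A] · [kg·s⁻²·A⁻¹] = kg·s⁻²
Only (D) matches kg·m⁻¹·s⁻¹.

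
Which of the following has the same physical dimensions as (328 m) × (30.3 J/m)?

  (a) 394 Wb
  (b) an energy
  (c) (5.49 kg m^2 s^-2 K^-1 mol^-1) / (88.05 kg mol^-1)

(b)

Reference: [m] · [kg·m·s⁻²] = kg·m²·s⁻².
Each option:
  (a) Wb = V·s = kg·m²·s⁻²·A⁻¹
  (b) [energy] = kg·m²·s⁻²  ← same
  (c) [kg·m²·s⁻²·K⁻¹·mol⁻¹] / [kg·mol⁻¹] = m²·s⁻²·K⁻¹
Only (b) matches kg·m²·s⁻².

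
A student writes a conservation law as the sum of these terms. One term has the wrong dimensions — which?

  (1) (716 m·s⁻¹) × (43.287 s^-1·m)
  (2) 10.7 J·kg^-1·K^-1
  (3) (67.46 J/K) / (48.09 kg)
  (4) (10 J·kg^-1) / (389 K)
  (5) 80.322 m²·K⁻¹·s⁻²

Expand each in SI base units:
  (1) [m·s⁻¹] · [m·s⁻¹] = m²·s⁻²
  (2) J·kg⁻¹·K⁻¹ = N·m·kg⁻¹·K⁻¹ = m²·s⁻²·K⁻¹
  (3) [kg·m²·s⁻²·K⁻¹] / [kg] = m²·s⁻²·K⁻¹
  (4) [m²·s⁻²] / [K] = m²·s⁻²·K⁻¹
  (5) m²·s⁻²·K⁻¹
All reduce to m²·s⁻²·K⁻¹ except (1), which is m²·s⁻².

(1)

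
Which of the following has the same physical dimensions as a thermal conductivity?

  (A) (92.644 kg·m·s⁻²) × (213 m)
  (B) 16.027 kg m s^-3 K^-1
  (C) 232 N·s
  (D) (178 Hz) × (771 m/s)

(B)

Reference: [thermal conductivity] = kg·m·s⁻³·K⁻¹.
Each option:
  (A) [kg·m·s⁻²] · [m] = kg·m²·s⁻²
  (B) kg·m·s⁻³·K⁻¹  ← same
  (C) N·s = kg·m·s⁻²·s = kg·m·s⁻¹
  (D) [s⁻¹] · [m·s⁻¹] = m·s⁻²
Only (B) matches kg·m·s⁻³·K⁻¹.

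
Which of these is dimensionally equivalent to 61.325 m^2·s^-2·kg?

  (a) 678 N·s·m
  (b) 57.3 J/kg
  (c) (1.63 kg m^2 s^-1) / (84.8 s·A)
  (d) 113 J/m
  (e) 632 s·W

(e)

Reference: kg·m²·s⁻².
Each option:
  (a) N·m·s = kg·m·s⁻²·m·s = kg·m²·s⁻¹
  (b) J·kg⁻¹ = N·m·kg⁻¹ = m²·s⁻²
  (c) [kg·m²·s⁻¹] / [s·A] = kg·m²·s⁻²·A⁻¹
  (d) J·m⁻¹ = N·m·m⁻¹ = kg·m·s⁻²
  (e) W·s = J·s⁻¹·s = kg·m²·s⁻²  ← same
Only (e) matches kg·m²·s⁻².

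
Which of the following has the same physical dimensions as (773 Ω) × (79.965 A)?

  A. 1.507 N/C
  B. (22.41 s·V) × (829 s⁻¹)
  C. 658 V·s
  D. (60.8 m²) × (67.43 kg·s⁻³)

B.

Reference: [kg·m²·s⁻³·A⁻²] · [A] = kg·m²·s⁻³·A⁻¹.
Each option:
  A. N·C⁻¹ = kg·m·s⁻²·(s·A)⁻¹ = kg·m·s⁻³·A⁻¹
  B. [kg·m²·s⁻²·A⁻¹] · [s⁻¹] = kg·m²·s⁻³·A⁻¹  ← same
  C. V·s = J·C⁻¹·s = kg·m²·s⁻²·A⁻¹
  D. [m²] · [kg·s⁻³] = kg·m²·s⁻³
Only B. matches kg·m²·s⁻³·A⁻¹.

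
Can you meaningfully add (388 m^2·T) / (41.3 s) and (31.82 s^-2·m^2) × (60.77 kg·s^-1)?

Dimensions:
  (388 m^2·T) / (41.3 s):  [kg·m²·s⁻²·A⁻¹] / [s] = kg·m²·s⁻³·A⁻¹
  (31.82 s^-2·m^2) × (60.77 kg·s^-1):  [m²·s⁻²] · [kg·s⁻¹] = kg·m²·s⁻³
kg·m²·s⁻³·A⁻¹ ≠ kg·m²·s⁻³, so they cannot be added.

No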